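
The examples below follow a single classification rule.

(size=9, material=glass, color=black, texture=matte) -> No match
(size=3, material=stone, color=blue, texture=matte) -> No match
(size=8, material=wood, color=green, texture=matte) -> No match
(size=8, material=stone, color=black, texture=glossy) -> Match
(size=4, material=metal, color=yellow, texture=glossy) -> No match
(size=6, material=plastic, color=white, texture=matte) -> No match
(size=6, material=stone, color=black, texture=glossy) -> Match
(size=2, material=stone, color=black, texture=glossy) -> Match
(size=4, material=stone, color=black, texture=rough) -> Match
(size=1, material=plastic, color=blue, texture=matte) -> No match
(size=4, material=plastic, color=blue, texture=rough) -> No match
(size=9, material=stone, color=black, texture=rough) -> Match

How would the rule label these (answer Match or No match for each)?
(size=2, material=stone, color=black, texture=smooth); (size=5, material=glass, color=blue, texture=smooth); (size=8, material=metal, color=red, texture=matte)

The classifier is using: material is stone AND color is black.
(size=2, material=stone, color=black, texture=smooth): Match (material is stone, color is black). (size=5, material=glass, color=blue, texture=smooth): No match (material is glass, color is blue). (size=8, material=metal, color=red, texture=matte): No match (material is metal, color is red).

Match, No match, No match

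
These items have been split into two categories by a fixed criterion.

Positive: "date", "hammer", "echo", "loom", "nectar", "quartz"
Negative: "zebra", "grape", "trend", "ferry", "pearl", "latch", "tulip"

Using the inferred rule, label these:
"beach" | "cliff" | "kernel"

Rule: even length. This holds for each 'Positive' example and fails for each 'Negative' one.
"beach": Negative (length 5).
"cliff": Negative (length 5).
"kernel": Positive (length 6).

Negative, Negative, Positive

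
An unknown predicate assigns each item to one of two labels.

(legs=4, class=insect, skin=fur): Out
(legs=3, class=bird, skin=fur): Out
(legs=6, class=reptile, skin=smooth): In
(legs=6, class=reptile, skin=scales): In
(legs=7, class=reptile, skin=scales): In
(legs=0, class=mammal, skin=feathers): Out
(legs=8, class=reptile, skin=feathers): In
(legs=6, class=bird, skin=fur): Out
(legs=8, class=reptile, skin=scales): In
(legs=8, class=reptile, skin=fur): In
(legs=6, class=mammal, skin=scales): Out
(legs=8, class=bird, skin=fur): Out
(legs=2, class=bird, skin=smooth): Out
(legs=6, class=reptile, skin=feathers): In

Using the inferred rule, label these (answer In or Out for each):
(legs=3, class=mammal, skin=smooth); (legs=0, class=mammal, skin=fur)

'In' ⟺ class is reptile.

Out, Out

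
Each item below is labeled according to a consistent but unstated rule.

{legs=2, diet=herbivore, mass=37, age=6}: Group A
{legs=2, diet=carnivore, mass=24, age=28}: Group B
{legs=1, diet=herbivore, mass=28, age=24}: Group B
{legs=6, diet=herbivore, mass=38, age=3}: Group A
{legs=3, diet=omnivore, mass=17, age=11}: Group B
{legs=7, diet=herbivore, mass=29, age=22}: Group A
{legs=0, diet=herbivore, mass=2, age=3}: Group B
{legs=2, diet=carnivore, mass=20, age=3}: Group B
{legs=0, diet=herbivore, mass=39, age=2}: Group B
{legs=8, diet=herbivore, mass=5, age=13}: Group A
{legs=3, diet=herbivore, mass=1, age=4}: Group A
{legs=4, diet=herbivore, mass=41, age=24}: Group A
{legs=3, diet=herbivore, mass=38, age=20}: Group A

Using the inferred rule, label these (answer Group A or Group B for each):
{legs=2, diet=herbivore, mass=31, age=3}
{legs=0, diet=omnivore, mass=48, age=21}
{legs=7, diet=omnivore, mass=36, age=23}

The simplest hypothesis consistent with all the labels is: diet is herbivore AND legs ≥ 2.
{legs=2, diet=herbivore, mass=31, age=3}: Group A (diet is herbivore, legs = 2).
{legs=0, diet=omnivore, mass=48, age=21}: Group B (diet is omnivore, legs = 0).
{legs=7, diet=omnivore, mass=36, age=23}: Group B (diet is omnivore, legs = 7).

Group A, Group B, Group B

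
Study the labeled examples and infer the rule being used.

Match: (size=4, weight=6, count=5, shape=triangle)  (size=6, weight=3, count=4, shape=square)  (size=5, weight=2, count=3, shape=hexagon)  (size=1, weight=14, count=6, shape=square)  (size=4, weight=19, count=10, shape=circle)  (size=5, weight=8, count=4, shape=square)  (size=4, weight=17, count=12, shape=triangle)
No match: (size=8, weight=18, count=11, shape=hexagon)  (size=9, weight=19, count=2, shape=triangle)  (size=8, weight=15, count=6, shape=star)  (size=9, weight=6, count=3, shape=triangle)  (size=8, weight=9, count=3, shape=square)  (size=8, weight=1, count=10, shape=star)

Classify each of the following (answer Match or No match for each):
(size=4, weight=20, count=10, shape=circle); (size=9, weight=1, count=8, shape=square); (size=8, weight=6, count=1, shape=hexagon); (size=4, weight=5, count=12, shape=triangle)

Match, No match, No match, Match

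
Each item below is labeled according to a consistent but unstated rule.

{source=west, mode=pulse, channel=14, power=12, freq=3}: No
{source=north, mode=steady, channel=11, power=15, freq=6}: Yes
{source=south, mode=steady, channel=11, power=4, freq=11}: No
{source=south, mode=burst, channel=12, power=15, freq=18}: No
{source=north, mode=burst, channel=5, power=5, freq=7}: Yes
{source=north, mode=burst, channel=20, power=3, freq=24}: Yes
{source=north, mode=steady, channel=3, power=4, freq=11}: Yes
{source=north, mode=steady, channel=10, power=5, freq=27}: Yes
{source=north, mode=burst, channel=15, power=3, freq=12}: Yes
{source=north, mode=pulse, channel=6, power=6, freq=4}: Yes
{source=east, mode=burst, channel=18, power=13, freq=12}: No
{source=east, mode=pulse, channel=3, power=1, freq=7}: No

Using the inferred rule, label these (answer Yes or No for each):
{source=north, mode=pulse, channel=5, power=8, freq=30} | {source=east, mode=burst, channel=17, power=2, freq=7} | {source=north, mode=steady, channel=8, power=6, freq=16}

The simplest hypothesis consistent with all the labels is: source is north.
{source=north, mode=pulse, channel=5, power=8, freq=30} — source is north, hence Yes. {source=east, mode=burst, channel=17, power=2, freq=7} — source is east, hence No. {source=north, mode=steady, channel=8, power=6, freq=16} — source is north, hence Yes.

Yes, No, Yes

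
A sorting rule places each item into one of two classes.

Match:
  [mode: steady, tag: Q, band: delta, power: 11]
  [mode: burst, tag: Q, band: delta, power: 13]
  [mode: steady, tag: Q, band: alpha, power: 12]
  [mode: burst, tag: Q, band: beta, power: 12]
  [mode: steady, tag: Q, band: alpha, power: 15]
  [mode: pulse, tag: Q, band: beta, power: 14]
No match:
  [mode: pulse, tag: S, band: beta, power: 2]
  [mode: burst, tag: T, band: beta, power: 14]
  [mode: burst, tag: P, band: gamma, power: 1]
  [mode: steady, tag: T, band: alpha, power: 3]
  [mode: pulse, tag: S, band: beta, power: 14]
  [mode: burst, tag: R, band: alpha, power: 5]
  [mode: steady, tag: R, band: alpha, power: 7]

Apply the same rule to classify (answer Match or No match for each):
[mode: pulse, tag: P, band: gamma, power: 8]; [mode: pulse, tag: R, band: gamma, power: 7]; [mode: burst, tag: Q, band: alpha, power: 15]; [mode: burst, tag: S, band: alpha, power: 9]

No match, No match, Match, No match

Rule: tag is Q. This holds for each 'Match' example and fails for each 'No match' one.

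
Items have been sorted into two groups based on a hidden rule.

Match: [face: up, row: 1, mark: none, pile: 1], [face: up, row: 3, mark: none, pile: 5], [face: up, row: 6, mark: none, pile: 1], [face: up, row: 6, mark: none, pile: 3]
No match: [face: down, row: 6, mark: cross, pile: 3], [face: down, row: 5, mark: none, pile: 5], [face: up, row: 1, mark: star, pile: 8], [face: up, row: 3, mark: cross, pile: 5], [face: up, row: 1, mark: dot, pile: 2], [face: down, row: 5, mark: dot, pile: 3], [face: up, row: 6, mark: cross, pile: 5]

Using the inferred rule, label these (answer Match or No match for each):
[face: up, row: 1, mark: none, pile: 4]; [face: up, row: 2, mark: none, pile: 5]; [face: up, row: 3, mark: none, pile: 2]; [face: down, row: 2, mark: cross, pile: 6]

The distinguishing property — face is up AND mark is none — holds for all the 'Match' cases and none of the 'No match' cases.
[face: up, row: 1, mark: none, pile: 4] — face is up, mark is none, hence Match. [face: up, row: 2, mark: none, pile: 5] — face is up, mark is none, hence Match. [face: up, row: 3, mark: none, pile: 2] — face is up, mark is none, hence Match. [face: down, row: 2, mark: cross, pile: 6] — face is down, mark is cross, hence No match.

Match, Match, Match, No match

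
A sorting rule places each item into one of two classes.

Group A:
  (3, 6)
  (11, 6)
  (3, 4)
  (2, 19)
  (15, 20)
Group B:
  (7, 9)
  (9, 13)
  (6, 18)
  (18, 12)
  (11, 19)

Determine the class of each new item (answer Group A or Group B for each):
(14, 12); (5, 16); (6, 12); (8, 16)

The distinguishing property — sum is odd — holds for all the 'Group A' cases and none of the 'Group B' cases.

Group B, Group A, Group B, Group B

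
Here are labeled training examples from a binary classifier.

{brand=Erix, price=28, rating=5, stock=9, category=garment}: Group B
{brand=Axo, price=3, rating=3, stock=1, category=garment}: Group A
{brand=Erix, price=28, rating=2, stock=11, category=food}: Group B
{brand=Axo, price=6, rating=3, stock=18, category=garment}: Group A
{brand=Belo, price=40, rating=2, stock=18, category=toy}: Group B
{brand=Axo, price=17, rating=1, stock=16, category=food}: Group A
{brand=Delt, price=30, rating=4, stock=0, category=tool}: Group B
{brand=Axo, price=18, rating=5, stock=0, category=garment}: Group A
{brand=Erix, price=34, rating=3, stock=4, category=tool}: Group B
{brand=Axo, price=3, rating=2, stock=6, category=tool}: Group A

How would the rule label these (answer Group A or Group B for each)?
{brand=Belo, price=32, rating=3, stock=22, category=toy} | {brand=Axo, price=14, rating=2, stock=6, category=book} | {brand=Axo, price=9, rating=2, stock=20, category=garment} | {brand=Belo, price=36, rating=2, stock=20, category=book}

Group B, Group A, Group A, Group B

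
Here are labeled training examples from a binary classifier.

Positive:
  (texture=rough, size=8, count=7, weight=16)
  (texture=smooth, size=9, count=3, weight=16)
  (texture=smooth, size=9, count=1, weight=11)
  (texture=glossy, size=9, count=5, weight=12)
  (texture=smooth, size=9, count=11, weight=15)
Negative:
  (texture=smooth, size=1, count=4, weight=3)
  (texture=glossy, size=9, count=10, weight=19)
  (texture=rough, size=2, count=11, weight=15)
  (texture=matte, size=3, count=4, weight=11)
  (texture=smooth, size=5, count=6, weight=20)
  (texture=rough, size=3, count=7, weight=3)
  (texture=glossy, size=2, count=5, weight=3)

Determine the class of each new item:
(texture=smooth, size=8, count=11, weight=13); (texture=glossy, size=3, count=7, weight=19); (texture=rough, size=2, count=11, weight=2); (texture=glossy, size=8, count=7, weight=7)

'Positive' ⟺ size ≥ 5 AND weight ≤ 16.
(texture=smooth, size=8, count=11, weight=13): size = 8, weight = 13 — has this property, so Positive. (texture=glossy, size=3, count=7, weight=19): size = 3, weight = 19 — fails this test, so Negative. (texture=rough, size=2, count=11, weight=2): size = 2, weight = 2 — fails this test, so Negative. (texture=glossy, size=8, count=7, weight=7): size = 8, weight = 7 — has this property, so Positive.

Positive, Negative, Negative, Positive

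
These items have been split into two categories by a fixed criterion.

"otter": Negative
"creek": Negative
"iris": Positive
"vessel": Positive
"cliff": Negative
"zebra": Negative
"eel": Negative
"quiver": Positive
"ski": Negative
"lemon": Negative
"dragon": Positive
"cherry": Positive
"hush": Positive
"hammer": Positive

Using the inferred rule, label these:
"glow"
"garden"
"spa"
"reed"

Positive, Positive, Negative, Positive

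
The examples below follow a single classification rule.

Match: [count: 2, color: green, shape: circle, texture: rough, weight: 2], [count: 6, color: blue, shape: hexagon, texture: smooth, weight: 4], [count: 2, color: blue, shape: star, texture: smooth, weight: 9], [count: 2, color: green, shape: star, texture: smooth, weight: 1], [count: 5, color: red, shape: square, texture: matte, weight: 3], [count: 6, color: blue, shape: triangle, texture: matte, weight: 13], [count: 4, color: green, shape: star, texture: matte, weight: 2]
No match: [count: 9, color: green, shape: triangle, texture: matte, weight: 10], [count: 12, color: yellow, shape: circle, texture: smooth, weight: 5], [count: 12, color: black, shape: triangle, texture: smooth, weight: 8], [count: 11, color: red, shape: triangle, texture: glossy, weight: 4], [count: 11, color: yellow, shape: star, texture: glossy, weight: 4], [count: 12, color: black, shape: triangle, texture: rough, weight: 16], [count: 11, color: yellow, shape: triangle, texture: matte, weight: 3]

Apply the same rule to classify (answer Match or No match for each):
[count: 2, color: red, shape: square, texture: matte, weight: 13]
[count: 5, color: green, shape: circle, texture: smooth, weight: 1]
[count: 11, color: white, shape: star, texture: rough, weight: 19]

A rule that fits every label: count ≤ 6 — true of each 'Match' example, false of each 'No match' one.
[count: 2, color: red, shape: square, texture: matte, weight: 13]: count = 2, meets the rule → Match.
[count: 5, color: green, shape: circle, texture: smooth, weight: 1]: count = 5, meets the rule → Match.
[count: 11, color: white, shape: star, texture: rough, weight: 19]: count = 11, does not fit → No match.

Match, Match, No match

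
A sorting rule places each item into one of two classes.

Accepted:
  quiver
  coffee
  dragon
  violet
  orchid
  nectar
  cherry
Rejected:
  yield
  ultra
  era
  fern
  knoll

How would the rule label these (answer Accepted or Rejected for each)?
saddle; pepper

Accepted, Accepted

'Accepted' ⟺ length 6.
saddle: length 6 — qualifies, so Accepted. pepper: length 6 — qualifies, so Accepted.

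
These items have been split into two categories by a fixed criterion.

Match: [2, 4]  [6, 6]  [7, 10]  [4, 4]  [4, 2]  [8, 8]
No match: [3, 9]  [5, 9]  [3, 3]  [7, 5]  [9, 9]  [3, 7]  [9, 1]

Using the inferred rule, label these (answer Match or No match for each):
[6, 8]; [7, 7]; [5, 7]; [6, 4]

Match, No match, No match, Match

The pattern is that an item is 'Match' exactly when: second is even.
[6, 8] — second 8, hence Match.
[7, 7] — second 7, hence No match.
[5, 7] — second 7, hence No match.
[6, 4] — second 4, hence Match.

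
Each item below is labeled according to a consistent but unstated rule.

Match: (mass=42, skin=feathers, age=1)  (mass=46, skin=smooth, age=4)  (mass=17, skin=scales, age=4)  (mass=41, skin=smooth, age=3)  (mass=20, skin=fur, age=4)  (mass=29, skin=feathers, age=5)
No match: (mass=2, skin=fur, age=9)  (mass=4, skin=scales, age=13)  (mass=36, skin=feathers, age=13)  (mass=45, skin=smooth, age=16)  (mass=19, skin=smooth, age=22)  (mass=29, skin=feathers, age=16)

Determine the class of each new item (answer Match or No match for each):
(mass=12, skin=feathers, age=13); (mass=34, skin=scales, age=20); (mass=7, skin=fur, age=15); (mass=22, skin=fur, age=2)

The common property of the 'Match' items is: age ≤ 5. No 'No match' item has it.

No match, No match, No match, Match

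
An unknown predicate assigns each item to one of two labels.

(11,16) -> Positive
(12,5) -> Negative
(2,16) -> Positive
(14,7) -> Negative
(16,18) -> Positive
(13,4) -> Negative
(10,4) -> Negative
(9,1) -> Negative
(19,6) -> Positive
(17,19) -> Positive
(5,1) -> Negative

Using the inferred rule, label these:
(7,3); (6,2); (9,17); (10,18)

Negative, Negative, Positive, Positive

The simplest hypothesis consistent with all the labels is: max ≥ 16.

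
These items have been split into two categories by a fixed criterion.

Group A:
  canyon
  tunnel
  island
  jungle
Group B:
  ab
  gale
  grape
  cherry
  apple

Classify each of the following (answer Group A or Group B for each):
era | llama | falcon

Group B, Group B, Group A

Checking candidate rules against both groups, what survives is: contains 'n'.
era — no 'n', hence Group B. llama — no 'n', hence Group B. falcon — has 'n', hence Group A.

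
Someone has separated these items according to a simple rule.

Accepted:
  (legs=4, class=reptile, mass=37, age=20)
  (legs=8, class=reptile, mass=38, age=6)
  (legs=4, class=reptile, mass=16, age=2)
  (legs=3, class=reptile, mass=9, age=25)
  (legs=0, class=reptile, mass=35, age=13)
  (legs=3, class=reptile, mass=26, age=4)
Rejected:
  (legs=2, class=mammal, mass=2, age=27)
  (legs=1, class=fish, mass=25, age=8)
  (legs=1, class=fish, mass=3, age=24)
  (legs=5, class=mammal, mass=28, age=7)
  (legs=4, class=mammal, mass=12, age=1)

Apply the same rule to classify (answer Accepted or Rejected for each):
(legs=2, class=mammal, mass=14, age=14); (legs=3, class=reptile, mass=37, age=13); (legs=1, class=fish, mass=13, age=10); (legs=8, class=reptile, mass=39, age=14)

Rejected, Accepted, Rejected, Accepted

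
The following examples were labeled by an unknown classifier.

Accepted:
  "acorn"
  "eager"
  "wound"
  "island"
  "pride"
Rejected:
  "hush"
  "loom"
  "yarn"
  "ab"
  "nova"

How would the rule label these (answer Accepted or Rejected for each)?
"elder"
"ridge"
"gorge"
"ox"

The simplest hypothesis consistent with all the labels is: length ≥ 5.
"elder": length 5 — has this property, so Accepted.
"ridge": length 5 — has this property, so Accepted.
"gorge": length 5 — has this property, so Accepted.
"ox": length 2 — does not fit, so Rejected.

Accepted, Accepted, Accepted, Rejected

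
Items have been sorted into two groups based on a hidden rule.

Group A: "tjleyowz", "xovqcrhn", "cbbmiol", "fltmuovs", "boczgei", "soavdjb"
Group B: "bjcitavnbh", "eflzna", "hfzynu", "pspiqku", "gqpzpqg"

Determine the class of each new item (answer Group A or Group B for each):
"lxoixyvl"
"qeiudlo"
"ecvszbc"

The classifier is using: contains 'o'.
"lxoixyvl": has 'o' — has this property, so Group A.
"qeiudlo": has 'o' — has this property, so Group A.
"ecvszbc": no 'o' — fails the rule, so Group B.

Group A, Group A, Group B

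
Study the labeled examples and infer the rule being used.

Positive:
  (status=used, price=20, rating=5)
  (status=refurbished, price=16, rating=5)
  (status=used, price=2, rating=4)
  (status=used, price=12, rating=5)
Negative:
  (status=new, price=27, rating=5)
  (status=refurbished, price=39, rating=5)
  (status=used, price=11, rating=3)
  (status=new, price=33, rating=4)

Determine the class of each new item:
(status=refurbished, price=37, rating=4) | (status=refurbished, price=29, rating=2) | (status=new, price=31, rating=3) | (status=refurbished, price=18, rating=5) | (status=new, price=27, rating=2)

Negative, Negative, Negative, Positive, Negative

Checking candidate rules against both groups, what survives is: price is even.
Negative: (status=refurbished, price=37, rating=4), since price = 37. Negative: (status=refurbished, price=29, rating=2), since price = 29. Negative: (status=new, price=31, rating=3), since price = 31. Positive: (status=refurbished, price=18, rating=5), since price = 18. Negative: (status=new, price=27, rating=2), since price = 27.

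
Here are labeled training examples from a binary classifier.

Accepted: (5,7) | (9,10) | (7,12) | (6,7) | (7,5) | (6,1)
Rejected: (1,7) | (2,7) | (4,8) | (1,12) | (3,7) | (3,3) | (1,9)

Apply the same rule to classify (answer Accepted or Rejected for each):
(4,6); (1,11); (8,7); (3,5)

Every 'Accepted' example satisfies: first ≥ 5. None of the 'Rejected' examples do.
(4,6): first 4, fails the rule → Rejected.
(1,11): first 1, fails the rule → Rejected.
(8,7): first 8, satisfies this → Accepted.
(3,5): first 3, fails the rule → Rejected.

Rejected, Rejected, Accepted, Rejected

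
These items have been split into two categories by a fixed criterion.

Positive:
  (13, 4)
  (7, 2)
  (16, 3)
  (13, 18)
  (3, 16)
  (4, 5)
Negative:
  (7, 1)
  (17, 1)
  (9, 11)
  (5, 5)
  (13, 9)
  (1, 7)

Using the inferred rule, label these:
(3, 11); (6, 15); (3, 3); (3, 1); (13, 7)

The rule appears to be: sum is odd.
(3, 11): 3+11 = 14, doesn't qualify → Negative. (6, 15): 6+15 = 21, passes → Positive. (3, 3): 3+3 = 6, doesn't qualify → Negative. (3, 1): 3+1 = 4, doesn't qualify → Negative. (13, 7): 13+7 = 20, doesn't qualify → Negative.

Negative, Positive, Negative, Negative, Negative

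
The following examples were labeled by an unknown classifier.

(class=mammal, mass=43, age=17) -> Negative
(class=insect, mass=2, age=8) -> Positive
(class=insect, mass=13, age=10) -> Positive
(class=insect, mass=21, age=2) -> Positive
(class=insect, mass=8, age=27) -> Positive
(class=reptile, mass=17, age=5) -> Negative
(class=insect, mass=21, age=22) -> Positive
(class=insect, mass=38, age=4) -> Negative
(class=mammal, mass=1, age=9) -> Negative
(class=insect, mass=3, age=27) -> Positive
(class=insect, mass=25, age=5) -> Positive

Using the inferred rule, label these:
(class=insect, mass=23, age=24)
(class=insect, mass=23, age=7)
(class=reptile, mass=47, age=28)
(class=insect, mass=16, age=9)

The rule appears to be: class is insect AND mass ≤ 25.

Positive, Positive, Negative, Positive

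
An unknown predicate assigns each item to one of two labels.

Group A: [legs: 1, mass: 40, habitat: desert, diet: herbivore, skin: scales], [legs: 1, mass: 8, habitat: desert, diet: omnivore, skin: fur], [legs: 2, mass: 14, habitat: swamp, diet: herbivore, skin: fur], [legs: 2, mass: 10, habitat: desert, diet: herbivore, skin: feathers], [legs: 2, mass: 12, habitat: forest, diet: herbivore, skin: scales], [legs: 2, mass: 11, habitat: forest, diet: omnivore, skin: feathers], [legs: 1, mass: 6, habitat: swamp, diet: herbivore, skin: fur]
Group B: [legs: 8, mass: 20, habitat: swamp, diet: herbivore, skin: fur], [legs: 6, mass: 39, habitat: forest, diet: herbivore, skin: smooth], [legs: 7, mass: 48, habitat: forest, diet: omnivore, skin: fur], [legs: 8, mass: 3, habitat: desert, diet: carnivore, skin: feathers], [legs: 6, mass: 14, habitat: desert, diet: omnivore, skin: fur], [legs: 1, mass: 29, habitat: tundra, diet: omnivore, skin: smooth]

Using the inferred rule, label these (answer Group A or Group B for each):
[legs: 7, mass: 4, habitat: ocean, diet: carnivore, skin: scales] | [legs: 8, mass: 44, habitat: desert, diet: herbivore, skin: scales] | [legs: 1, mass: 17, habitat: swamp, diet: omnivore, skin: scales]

Group B, Group B, Group A

Rule: legs ≤ 2 AND mass ≠ 29. This holds for each 'Group A' example and fails for each 'Group B' one.
[legs: 7, mass: 4, habitat: ocean, diet: carnivore, skin: scales]: legs = 7, mass = 4 — does not pass, so Group B. [legs: 8, mass: 44, habitat: desert, diet: herbivore, skin: scales]: legs = 8, mass = 44 — does not pass, so Group B. [legs: 1, mass: 17, habitat: swamp, diet: omnivore, skin: scales]: legs = 1, mass = 17 — matches, so Group A.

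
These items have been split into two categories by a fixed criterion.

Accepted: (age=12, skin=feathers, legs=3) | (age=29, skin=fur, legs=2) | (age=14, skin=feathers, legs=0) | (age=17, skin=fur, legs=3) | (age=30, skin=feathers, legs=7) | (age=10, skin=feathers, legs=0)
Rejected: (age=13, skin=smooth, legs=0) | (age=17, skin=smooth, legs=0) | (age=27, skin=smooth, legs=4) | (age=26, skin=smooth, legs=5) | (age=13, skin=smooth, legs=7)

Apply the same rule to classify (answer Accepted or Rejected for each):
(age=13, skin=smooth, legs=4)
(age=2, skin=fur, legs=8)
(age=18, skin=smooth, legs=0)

Rejected, Accepted, Rejected

The rule appears to be: skin is not smooth.
(age=13, skin=smooth, legs=4) — skin is smooth, hence Rejected.
(age=2, skin=fur, legs=8) — skin is fur, hence Accepted.
(age=18, skin=smooth, legs=0) — skin is smooth, hence Rejected.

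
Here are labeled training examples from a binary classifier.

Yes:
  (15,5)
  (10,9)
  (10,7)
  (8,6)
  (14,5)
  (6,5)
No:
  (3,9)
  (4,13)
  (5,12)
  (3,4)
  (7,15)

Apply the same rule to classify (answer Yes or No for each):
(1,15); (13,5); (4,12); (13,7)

No, Yes, No, Yes

'Yes' ⟺ first > second.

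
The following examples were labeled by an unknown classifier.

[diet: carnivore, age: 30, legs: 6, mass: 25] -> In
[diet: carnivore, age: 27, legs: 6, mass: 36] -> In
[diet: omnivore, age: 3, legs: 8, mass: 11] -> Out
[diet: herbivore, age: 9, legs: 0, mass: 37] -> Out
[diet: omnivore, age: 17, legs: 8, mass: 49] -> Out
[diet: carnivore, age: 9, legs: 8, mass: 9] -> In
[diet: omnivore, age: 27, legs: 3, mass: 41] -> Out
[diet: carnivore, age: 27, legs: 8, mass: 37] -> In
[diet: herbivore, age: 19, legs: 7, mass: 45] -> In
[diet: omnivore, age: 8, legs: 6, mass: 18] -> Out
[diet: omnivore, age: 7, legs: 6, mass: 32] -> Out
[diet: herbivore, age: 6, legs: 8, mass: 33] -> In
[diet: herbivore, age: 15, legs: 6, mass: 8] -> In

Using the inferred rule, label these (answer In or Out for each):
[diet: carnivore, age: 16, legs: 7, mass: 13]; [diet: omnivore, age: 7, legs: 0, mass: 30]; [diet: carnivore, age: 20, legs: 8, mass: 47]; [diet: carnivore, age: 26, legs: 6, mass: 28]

In, Out, In, In

The common property of the 'In' items is: diet is not omnivore AND legs ≥ 3. No 'Out' item has it.
[diet: carnivore, age: 16, legs: 7, mass: 13] → diet is carnivore, legs = 7 → In. [diet: omnivore, age: 7, legs: 0, mass: 30] → diet is omnivore, legs = 0 → Out. [diet: carnivore, age: 20, legs: 8, mass: 47] → diet is carnivore, legs = 8 → In. [diet: carnivore, age: 26, legs: 6, mass: 28] → diet is carnivore, legs = 6 → In.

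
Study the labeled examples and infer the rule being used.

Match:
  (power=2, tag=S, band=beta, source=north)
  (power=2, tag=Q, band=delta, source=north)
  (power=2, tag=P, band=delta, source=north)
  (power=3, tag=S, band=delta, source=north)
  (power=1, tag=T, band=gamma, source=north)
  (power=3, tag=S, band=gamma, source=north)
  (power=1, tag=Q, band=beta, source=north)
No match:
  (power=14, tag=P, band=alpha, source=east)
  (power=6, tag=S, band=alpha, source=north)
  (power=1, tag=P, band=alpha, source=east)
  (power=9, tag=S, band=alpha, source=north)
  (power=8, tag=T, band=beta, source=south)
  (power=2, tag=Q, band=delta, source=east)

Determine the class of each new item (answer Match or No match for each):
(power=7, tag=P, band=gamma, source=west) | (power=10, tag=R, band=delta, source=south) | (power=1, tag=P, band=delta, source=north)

No match, No match, Match

The rule appears to be: source is north AND power ≤ 3.
(power=7, tag=P, band=gamma, source=west) → source is west, power = 7 → No match. (power=10, tag=R, band=delta, source=south) → source is south, power = 10 → No match. (power=1, tag=P, band=delta, source=north) → source is north, power = 1 → Match.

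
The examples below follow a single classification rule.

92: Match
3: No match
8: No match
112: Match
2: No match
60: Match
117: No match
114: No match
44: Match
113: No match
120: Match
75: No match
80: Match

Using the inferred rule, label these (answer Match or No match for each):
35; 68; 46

Rule: multiple of 4 AND at least 44. This holds for each 'Match' example and fails for each 'No match' one.
35 → 35 = 4·8 + 3, 35 < 44 → No match. 68 → 68 = 4·17, 68 ≥ 44 → Match. 46 → 46 = 4·11 + 2, 46 ≥ 44 → No match.

No match, Match, No match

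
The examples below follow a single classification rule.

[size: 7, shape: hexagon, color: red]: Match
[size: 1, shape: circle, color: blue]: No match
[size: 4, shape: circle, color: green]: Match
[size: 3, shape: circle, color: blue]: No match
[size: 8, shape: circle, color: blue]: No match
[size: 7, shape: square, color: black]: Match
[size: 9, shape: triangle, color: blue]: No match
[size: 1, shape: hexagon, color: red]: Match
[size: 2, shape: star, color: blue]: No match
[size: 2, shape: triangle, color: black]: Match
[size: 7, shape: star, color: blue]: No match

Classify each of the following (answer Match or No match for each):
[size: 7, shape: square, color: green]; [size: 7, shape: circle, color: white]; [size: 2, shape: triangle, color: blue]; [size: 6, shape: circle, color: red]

The common property of the 'Match' items is: color is not blue. No 'No match' item has it.
[size: 7, shape: square, color: green]: color is green, meets the rule → Match.
[size: 7, shape: circle, color: white]: color is white, meets the rule → Match.
[size: 2, shape: triangle, color: blue]: color is blue, doesn't qualify → No match.
[size: 6, shape: circle, color: red]: color is red, meets the rule → Match.

Match, Match, No match, Match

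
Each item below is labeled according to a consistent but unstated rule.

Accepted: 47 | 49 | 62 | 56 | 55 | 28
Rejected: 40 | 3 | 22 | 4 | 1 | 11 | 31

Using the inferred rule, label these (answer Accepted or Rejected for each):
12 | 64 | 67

Rejected, Accepted, Accepted

'Accepted' ⟺ digit sum ≥ 5.
12 → digit sum 1+2 = 3 → Rejected. 64 → digit sum 6+4 = 10 → Accepted. 67 → digit sum 6+7 = 13 → Accepted.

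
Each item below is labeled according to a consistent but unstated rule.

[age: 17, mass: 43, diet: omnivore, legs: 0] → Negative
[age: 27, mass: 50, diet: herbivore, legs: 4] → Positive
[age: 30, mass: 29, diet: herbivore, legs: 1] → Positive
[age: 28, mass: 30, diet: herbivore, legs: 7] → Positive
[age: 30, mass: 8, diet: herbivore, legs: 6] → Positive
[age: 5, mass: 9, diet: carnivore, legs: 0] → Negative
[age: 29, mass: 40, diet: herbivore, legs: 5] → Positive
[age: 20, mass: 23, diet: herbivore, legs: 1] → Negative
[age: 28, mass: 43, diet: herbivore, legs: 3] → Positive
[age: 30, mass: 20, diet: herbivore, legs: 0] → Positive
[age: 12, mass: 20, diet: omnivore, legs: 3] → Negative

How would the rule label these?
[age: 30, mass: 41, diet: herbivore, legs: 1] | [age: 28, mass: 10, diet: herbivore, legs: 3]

A rule that fits every label: age ≥ 27 — true of each 'Positive' example, false of each 'Negative' one.
[age: 30, mass: 41, diet: herbivore, legs: 1]: age = 30, matches → Positive. [age: 28, mass: 10, diet: herbivore, legs: 3]: age = 28, matches → Positive.

Positive, Positive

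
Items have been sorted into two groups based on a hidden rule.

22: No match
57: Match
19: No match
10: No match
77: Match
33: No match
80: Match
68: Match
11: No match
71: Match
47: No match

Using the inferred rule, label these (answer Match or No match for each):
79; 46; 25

Match, No match, No match

The rule appears to be: at least 57.
79 → 79 ≥ 57 → Match. 46 → 46 < 57 → No match. 25 → 25 < 57 → No match.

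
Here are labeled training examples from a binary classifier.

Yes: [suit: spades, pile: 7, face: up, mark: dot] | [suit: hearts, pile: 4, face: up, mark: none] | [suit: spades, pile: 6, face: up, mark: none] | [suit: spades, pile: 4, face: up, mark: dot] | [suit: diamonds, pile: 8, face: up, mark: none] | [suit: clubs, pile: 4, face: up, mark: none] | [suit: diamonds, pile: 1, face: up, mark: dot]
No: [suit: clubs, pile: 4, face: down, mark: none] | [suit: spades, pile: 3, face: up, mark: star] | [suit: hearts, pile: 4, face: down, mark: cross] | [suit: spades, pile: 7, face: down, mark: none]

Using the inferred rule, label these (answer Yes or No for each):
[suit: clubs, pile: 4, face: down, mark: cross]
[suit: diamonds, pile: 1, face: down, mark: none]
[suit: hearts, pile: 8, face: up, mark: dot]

'Yes' ⟺ face is up AND pile ≠ 3.
No: [suit: clubs, pile: 4, face: down, mark: cross], since face is down, pile = 4. No: [suit: diamonds, pile: 1, face: down, mark: none], since face is down, pile = 1. Yes: [suit: hearts, pile: 8, face: up, mark: dot], since face is up, pile = 8.

No, No, Yes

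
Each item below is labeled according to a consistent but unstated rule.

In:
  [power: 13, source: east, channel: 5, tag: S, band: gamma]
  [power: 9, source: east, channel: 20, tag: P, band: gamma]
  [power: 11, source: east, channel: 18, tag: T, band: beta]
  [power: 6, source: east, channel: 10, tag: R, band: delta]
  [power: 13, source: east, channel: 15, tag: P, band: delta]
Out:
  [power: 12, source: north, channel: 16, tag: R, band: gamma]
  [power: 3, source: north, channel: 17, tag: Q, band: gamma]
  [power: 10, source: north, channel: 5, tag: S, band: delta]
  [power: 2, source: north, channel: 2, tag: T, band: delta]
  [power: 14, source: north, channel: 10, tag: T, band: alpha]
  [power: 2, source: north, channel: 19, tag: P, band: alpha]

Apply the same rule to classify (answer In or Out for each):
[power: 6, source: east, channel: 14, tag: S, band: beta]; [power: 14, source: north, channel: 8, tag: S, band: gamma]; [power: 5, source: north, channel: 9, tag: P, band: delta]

In, Out, Out

Rule: source is east. This holds for each 'In' example and fails for each 'Out' one.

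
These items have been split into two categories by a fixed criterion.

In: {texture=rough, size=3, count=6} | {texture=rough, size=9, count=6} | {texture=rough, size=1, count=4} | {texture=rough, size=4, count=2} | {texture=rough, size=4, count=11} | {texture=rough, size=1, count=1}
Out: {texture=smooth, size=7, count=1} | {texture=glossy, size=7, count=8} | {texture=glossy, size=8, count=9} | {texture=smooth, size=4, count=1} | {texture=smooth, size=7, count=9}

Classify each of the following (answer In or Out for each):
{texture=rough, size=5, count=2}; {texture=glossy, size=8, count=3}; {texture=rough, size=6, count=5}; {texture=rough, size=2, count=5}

In, Out, In, In

Looking at the examples, the only property every 'In' case has and every 'Out' case lacks is: texture is rough.
{texture=rough, size=5, count=2} → texture is rough → In.
{texture=glossy, size=8, count=3} → texture is glossy → Out.
{texture=rough, size=6, count=5} → texture is rough → In.
{texture=rough, size=2, count=5} → texture is rough → In.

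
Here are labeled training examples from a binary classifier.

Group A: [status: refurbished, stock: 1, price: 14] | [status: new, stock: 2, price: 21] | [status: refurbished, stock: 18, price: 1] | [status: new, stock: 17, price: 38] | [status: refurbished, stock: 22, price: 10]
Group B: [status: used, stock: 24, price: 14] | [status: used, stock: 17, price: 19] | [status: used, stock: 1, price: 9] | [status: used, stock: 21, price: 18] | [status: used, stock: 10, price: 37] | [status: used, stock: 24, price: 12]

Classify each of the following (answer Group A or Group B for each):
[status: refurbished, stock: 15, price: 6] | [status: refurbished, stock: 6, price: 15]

Group A, Group A

Every 'Group A' example satisfies: status is not used. None of the 'Group B' examples do.
[status: refurbished, stock: 15, price: 6] — status is refurbished, hence Group A.
[status: refurbished, stock: 6, price: 15] — status is refurbished, hence Group A.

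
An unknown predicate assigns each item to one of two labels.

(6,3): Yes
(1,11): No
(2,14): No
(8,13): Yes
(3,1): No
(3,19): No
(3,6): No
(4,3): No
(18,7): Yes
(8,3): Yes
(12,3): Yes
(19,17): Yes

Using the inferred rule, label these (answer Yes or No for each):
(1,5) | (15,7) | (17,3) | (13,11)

A rule that fits every label: first ≥ 6 — true of each 'Yes' example, false of each 'No' one.

No, Yes, Yes, Yes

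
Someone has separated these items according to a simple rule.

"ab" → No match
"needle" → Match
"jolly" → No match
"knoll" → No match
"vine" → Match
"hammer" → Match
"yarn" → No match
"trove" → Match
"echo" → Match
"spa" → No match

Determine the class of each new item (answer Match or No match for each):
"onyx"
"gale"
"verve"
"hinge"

No match, Match, Match, Match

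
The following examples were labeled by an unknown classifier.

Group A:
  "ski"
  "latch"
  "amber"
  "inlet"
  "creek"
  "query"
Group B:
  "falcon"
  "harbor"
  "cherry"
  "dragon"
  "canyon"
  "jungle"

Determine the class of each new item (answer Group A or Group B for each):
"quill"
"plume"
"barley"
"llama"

Group A, Group A, Group B, Group A

The pattern is that an item is 'Group A' exactly when: odd length.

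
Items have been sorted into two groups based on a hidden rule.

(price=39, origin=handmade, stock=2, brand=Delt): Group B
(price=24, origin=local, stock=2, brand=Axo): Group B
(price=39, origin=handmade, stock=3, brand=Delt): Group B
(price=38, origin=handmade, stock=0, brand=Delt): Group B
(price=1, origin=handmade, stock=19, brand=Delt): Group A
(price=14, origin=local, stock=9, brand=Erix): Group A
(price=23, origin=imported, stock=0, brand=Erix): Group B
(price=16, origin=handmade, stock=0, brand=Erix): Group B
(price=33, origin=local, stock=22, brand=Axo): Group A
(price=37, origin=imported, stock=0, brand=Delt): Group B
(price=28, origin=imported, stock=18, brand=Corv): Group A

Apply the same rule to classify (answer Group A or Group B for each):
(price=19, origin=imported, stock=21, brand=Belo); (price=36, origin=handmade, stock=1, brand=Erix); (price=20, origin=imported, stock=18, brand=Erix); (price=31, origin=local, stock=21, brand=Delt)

Group A, Group B, Group A, Group A

The distinguishing property — stock ≥ 9 — holds for all the 'Group A' cases and none of the 'Group B' cases.
(price=19, origin=imported, stock=21, brand=Belo): stock = 21, satisfies this → Group A.
(price=36, origin=handmade, stock=1, brand=Erix): stock = 1, does not fit → Group B.
(price=20, origin=imported, stock=18, brand=Erix): stock = 18, satisfies this → Group A.
(price=31, origin=local, stock=21, brand=Delt): stock = 21, satisfies this → Group A.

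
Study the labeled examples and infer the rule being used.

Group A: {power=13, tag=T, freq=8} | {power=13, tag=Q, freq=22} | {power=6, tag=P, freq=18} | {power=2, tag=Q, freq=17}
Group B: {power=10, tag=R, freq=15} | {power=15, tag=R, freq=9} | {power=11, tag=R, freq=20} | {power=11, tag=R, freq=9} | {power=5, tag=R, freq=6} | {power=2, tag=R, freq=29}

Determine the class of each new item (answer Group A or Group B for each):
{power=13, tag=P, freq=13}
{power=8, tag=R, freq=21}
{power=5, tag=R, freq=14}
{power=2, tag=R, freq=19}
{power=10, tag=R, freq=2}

Group A, Group B, Group B, Group B, Group B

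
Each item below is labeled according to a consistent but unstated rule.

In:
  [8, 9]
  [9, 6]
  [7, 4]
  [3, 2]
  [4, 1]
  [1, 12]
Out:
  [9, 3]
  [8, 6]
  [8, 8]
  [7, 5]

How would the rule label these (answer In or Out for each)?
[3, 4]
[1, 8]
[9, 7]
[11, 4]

In, In, Out, In

Rule: sum is odd. This holds for each 'In' example and fails for each 'Out' one.
In: [3, 4], since 3+4 = 7.
In: [1, 8], since 1+8 = 9.
Out: [9, 7], since 9+7 = 16.
In: [11, 4], since 11+4 = 15.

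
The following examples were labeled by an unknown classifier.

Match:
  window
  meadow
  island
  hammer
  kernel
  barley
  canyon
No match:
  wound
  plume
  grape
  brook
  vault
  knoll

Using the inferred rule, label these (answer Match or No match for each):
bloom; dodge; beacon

No match, No match, Match

'Match' ⟺ even length.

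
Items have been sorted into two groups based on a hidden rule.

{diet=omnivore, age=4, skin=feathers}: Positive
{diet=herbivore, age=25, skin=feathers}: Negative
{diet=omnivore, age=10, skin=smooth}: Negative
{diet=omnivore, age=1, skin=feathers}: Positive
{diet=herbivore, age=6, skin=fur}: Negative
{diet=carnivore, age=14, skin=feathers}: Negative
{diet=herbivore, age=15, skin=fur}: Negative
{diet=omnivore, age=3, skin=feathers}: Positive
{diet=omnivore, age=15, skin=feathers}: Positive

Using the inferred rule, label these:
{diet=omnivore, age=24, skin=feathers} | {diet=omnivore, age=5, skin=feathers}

Positive, Positive

The classifier is using: diet is omnivore AND skin is feathers.
{diet=omnivore, age=24, skin=feathers}: diet is omnivore, skin is feathers — qualifies, so Positive. {diet=omnivore, age=5, skin=feathers}: diet is omnivore, skin is feathers — qualifies, so Positive.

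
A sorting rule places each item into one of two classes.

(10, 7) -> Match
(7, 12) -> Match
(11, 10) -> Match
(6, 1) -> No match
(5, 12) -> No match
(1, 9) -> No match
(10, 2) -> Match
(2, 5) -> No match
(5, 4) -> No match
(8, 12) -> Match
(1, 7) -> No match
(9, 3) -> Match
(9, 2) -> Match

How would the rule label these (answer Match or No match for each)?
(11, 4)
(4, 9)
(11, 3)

Match, No match, Match

The simplest hypothesis consistent with all the labels is: first ≥ 7.
(11, 4) — first 11, hence Match. (4, 9) — first 4, hence No match. (11, 3) — first 11, hence Match.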